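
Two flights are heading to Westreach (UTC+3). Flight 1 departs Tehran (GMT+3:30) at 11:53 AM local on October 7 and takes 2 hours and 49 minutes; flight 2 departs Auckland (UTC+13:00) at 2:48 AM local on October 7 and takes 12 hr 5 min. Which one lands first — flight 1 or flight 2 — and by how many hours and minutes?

the second, by 9 hours 19 minutes

Flight 1 in UTC: 11:53 AM − 3:30 = 8:23 AM on Oct 7.
+2 hours and 49 minutes → arrive 11:12 AM UTC on Oct 7.
Flight 2 in UTC: 2:48 AM − 13:00 = 1:48 PM on Oct 6.
+12 hours and 5 minutes → arrive 1:53 AM UTC on Oct 7.
Flight 2 lands earlier by 9 hours 19 minutes.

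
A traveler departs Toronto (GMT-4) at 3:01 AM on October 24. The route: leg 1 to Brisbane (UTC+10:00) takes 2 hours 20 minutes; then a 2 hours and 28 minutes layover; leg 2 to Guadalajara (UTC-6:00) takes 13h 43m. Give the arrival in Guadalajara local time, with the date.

Convert departure to UTC: 3:01 AM + 4:00 = 7:01 AM UTC on Oct 24.
Add 2 hours and 20 minutes leg 1 → 9:21 AM UTC.
Add 2 hours and 28 minutes layover in Brisbane → 11:49 AM UTC.
Add 13 hours 43 minutes leg 2 → 1:32 AM UTC (Oct 25).
Guadalajara is UTC−6:00, so local arrival = 1:32 AM − 6:00 = 7:32 PM on Oct 24.

7:32 PM on October 24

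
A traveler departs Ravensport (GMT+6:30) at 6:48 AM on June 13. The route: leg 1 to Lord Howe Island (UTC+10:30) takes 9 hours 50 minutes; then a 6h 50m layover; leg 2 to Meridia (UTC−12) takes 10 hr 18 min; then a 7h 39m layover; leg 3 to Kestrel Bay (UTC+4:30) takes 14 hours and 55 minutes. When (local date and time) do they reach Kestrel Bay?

Convert departure to UTC: 6:48 AM − 6:30 = 12:18 AM UTC on Jun 13.
Add 9 hours 50 minutes leg 1 → 10:08 AM UTC.
Add 6 hours and 50 minutes layover in Lord Howe Island → 4:58 PM UTC.
Add 10 hours and 18 minutes leg 2 → 3:16 AM UTC (Jun 14).
Add 7 hours and 39 minutes layover in Meridia → 10:55 AM UTC.
Add 14 hours and 55 minutes leg 3 → 1:50 AM UTC (Jun 15).
Kestrel Bay is UTC+4:30, so local arrival = 1:50 AM + 4:30 = 6:20 AM on Jun 15.

6:20 AM on June 15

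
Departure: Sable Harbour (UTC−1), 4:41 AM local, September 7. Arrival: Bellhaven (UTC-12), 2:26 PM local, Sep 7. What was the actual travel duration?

Bellhaven is 11:00 behind Sable Harbour.
Clock-face elapsed time (ignoring zones) is 9 hours 45 minutes.
Actual elapsed = 9 hours 45 minutes + 11:00 = 20 hours 45 minutes.

20 hours 45 minutes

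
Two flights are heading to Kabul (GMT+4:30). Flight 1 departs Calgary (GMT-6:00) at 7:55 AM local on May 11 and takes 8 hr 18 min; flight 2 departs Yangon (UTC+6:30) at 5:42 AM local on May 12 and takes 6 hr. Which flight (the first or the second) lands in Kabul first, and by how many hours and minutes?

the first, by 6 hours 59 minutes

Flight 1 in UTC: 7:55 AM + 6:00 = 1:55 PM on May 11.
+8 hours 18 minutes → arrive 10:13 PM UTC on May 11.
Flight 2 in UTC: 5:42 AM − 6:30 = 11:12 PM on May 11.
+6 hours → arrive 5:12 AM UTC on May 12.
Flight 1 lands earlier by 6 hours 59 minutes.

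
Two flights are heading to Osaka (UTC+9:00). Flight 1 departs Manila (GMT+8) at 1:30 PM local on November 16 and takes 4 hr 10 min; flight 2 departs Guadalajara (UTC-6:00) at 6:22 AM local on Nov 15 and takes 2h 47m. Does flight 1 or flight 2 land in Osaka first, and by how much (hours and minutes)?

Flight 1 in UTC: 1:30 PM − 8:00 = 5:30 AM on Nov 16.
+4 hours and 10 minutes → arrive 9:40 AM UTC on Nov 16.
Flight 2 in UTC: 6:22 AM + 6:00 = 12:22 PM on Nov 15.
+2 hours and 47 minutes → arrive 3:09 PM UTC on Nov 15.
Flight 2 lands earlier by 18 hours 31 minutes.

the second, by 18 hours 31 minutes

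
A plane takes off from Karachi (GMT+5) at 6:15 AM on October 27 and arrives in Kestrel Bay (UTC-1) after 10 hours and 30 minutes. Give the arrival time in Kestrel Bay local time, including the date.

Convert departure to UTC: 6:15 AM − 5:00 = 1:15 AM UTC on Oct 27.
Add 10 hours 30 minutes travel time → 11:45 AM UTC.
Kestrel Bay is UTC−1:00, so local arrival = 11:45 AM − 1:00 = 10:45 AM on Oct 27.

10:45 AM on October 27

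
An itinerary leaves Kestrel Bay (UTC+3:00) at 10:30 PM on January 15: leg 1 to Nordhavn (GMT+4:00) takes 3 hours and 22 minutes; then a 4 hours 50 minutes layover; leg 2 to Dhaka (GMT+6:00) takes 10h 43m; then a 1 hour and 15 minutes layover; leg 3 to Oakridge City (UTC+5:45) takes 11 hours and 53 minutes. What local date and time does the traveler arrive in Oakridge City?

9:18 AM on January 17

Convert departure to UTC: 10:30 PM − 3:00 = 7:30 PM UTC on Jan 15.
Add 3 hours and 22 minutes leg 1 → 10:52 PM UTC.
Add 4 hours and 50 minutes layover in Nordhavn → 3:42 AM UTC (Jan 16).
Add 10 hours and 43 minutes leg 2 → 2:25 PM UTC.
Add 1 hour 15 minutes layover in Dhaka → 3:40 PM UTC.
Add 11 hours and 53 minutes leg 3 → 3:33 AM UTC (Jan 17).
Oakridge City is UTC+5:45, so local arrival = 3:33 AM + 5:45 = 9:18 AM on Jan 17.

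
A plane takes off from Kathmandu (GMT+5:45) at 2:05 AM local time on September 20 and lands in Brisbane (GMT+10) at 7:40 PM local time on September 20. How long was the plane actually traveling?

Departure in UTC: 2:05 AM − 5:45 = 8:20 PM on Sep 19.
Arrival in UTC: 7:40 PM − 10:00 = 9:40 AM on Sep 20.
Elapsed = 9:40 AM − 8:20 PM (+1 day) = 13 hours 20 minutes.

13 hours 20 minutes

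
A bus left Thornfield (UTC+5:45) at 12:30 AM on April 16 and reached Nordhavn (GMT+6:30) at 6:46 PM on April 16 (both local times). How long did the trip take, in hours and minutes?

Departure in UTC: 12:30 AM − 5:45 = 6:45 PM on Apr 15.
Arrival in UTC: 6:46 PM − 6:30 = 12:16 PM on Apr 16.
Elapsed = 12:16 PM − 6:45 PM (+1 day) = 17 hours 31 minutes.

17 hours 31 minutes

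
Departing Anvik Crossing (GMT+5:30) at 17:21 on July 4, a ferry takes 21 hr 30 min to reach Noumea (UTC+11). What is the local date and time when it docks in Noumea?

20:21 on July 5

Noumea is 5:30 ahead of Anvik Crossing.
After 21 hours 30 minutes it is 14:51 (Jul 5) in Anvik Crossing.
Shift by the zone difference: 14:51 + 5:30 = 20:21 on Jul 5 in Noumea.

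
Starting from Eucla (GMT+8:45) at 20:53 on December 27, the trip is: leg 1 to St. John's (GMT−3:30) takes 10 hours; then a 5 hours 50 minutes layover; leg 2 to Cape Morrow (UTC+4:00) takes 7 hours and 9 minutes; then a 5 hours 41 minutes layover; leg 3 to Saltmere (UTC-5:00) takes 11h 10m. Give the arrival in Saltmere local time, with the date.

Convert departure to UTC: 20:53 − 8:45 = 12:08 UTC on Dec 27.
Add 10 hours leg 1 → 22:08 UTC.
Add 5 hours and 50 minutes layover in St. John's → 03:58 UTC (Dec 28).
Add 7 hours and 9 minutes leg 2 → 11:07 UTC.
Add 5 hours 41 minutes layover in Cape Morrow → 16:48 UTC.
Add 11 hours 10 minutes leg 3 → 03:58 UTC (Dec 29).
Saltmere is UTC−5:00, so local arrival = 03:58 − 5:00 = 22:58 on Dec 28.

22:58 on December 28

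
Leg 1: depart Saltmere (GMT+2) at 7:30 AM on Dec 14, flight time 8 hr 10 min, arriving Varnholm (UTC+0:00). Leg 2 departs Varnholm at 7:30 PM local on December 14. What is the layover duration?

Convert departure to UTC: 7:30 AM − 2:00 = 5:30 AM UTC on Dec 14.
Add 8 hours 10 minutes flight time → 1:40 PM UTC.
Varnholm is UTC+0, so local arrival is the same: 1:40 PM on Dec 14.
Layover = 7:30 PM − 1:40 PM = 5 hours 50 minutes.

5 hours 50 minutes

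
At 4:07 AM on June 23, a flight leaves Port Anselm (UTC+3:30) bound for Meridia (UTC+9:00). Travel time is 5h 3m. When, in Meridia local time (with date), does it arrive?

2:40 PM on June 23

Convert departure to UTC: 4:07 AM − 3:30 = 12:37 AM UTC on Jun 23.
Add 5 hours 3 minutes travel time → 5:40 AM UTC.
Meridia is UTC+9:00, so local arrival = 5:40 AM + 9:00 = 2:40 PM on Jun 23.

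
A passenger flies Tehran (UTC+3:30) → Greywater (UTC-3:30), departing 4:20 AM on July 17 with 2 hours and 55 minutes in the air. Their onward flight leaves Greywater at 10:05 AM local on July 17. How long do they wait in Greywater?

Convert departure to UTC: 4:20 AM − 3:30 = 12:50 AM UTC on Jul 17.
Add 2 hours and 55 minutes flight time → 3:45 AM UTC.
Greywater is UTC−3:30, so local arrival = 3:45 AM − 3:30 = 12:15 AM on Jul 17.
Layover = 10:05 AM − 12:15 AM = 9 hours 50 minutes.

9 hours 50 minutes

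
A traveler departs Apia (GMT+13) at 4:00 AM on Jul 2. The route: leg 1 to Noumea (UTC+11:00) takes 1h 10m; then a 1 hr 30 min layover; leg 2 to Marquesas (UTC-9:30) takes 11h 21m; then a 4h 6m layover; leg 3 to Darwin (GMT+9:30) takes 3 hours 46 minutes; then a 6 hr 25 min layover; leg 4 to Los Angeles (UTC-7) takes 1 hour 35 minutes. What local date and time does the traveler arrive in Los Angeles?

Convert departure to UTC: 4:00 AM − 13:00 = 3:00 PM UTC on Jul 1.
Add 1 hour 10 minutes leg 1 → 4:10 PM UTC.
Add 1 hour and 30 minutes layover in Noumea → 5:40 PM UTC.
Add 11 hours and 21 minutes leg 2 → 5:01 AM UTC (Jul 2).
Add 4 hours and 6 minutes layover in Marquesas → 9:07 AM UTC.
Add 3 hours and 46 minutes leg 3 → 12:53 PM UTC.
Add 6 hours and 25 minutes layover in Darwin → 7:18 PM UTC.
Add 1 hour 35 minutes leg 4 → 8:53 PM UTC.
Los Angeles is UTC−7:00, so local arrival = 8:53 PM − 7:00 = 1:53 PM on Jul 2.

1:53 PM on July 2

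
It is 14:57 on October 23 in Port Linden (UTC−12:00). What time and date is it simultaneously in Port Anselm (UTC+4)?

Port Anselm is 16:00 ahead of Port Linden.
Shift by the zone difference: 14:57 + 16:00 = 06:57 on Oct 24 in Port Anselm.

06:57 on October 24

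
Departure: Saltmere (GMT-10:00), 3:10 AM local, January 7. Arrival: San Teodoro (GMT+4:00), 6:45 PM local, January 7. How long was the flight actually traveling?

1 hour 35 minutes

Departure in UTC: 3:10 AM + 10:00 = 1:10 PM on Jan 7.
Arrival in UTC: 6:45 PM − 4:00 = 2:45 PM on Jan 7.
Elapsed = 2:45 PM − 1:10 PM = 1 hour 35 minutes.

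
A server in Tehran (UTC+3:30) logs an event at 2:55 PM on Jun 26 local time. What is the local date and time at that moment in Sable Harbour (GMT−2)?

9:25 AM on June 26

Sable Harbour is 5:30 behind Tehran.
Shift by the zone difference: 2:55 PM − 5:30 = 9:25 AM on Jun 26 in Sable Harbour.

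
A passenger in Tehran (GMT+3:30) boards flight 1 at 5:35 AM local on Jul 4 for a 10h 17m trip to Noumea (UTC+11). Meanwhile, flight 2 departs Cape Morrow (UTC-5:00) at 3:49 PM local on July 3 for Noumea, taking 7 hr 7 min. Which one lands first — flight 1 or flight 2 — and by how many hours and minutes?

the second, by 8 hours 26 minutes

Flight 1 in UTC: 5:35 AM − 3:30 = 2:05 AM on Jul 4.
+10 hours and 17 minutes → arrive 12:22 PM UTC on Jul 4.
Flight 2 in UTC: 3:49 PM + 5:00 = 8:49 PM on Jul 3.
+7 hours 7 minutes → arrive 3:56 AM UTC on Jul 4.
Flight 2 lands earlier by 8 hours 26 minutes.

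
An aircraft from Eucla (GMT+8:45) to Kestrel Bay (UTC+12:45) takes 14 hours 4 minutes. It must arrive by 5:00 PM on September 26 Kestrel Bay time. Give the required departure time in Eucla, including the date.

10:56 PM on September 25

Target arrival in UTC: 5:00 PM − 12:45 = 4:15 AM on Sep 26.
Subtract 14 hours 4 minutes → departure 2:11 PM UTC on Sep 25.
Eucla is UTC+8:45: 2:11 PM + 8:45 = 10:56 PM on Sep 25.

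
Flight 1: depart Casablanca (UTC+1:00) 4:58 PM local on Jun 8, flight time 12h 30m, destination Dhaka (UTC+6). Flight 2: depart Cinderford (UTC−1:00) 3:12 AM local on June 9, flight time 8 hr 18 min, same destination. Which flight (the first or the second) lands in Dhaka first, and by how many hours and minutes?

Flight 1 in UTC: 4:58 PM − 1:00 = 3:58 PM on Jun 8.
+12 hours and 30 minutes → arrive 4:28 AM UTC on Jun 9.
Flight 2 in UTC: 3:12 AM + 1:00 = 4:12 AM on Jun 9.
+8 hours 18 minutes → arrive 12:30 PM UTC on Jun 9.
Flight 1 lands earlier by 8 hours 2 minutes.

the first, by 8 hours 2 minutes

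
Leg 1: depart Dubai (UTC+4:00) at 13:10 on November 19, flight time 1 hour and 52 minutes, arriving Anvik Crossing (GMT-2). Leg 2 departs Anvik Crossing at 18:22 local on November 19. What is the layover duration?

Convert departure to UTC: 13:10 − 4:00 = 09:10 UTC on Nov 19.
Add 1 hour and 52 minutes flight time → 11:02 UTC.
Anvik Crossing is UTC−2:00, so local arrival = 11:02 − 2:00 = 09:02 on Nov 19.
Layover = 18:22 − 09:02 = 9 hours 20 minutes.

9 hours 20 minutes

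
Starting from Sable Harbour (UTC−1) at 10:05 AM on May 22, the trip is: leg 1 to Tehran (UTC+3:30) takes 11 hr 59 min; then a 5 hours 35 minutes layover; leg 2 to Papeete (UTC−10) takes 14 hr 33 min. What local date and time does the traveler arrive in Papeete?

9:12 AM on May 23

Convert departure to UTC: 10:05 AM + 1:00 = 11:05 AM UTC on May 22.
Add 11 hours 59 minutes leg 1 → 11:04 PM UTC.
Add 5 hours 35 minutes layover in Tehran → 4:39 AM UTC (May 23).
Add 14 hours 33 minutes leg 2 → 7:12 PM UTC.
Papeete is UTC−10:00, so local arrival = 7:12 PM − 10:00 = 9:12 AM on May 23.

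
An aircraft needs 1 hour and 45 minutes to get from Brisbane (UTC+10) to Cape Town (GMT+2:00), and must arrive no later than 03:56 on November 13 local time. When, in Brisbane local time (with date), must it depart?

10:11 on Nov 13

Target arrival in UTC: 03:56 − 2:00 = 01:56 on Nov 13.
Subtract 1 hour 45 minutes → departure 00:11 UTC on Nov 13.
Brisbane is UTC+10:00: 00:11 + 10:00 = 10:11 on Nov 13.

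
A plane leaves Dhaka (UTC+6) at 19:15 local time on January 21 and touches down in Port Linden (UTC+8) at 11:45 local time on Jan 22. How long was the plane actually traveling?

Departure in UTC: 19:15 − 6:00 = 13:15 on Jan 21.
Arrival in UTC: 11:45 − 8:00 = 03:45 on Jan 22.
Elapsed = 03:45 − 13:15 (+1 day) = 14 hours 30 minutes.

14 hours 30 minutes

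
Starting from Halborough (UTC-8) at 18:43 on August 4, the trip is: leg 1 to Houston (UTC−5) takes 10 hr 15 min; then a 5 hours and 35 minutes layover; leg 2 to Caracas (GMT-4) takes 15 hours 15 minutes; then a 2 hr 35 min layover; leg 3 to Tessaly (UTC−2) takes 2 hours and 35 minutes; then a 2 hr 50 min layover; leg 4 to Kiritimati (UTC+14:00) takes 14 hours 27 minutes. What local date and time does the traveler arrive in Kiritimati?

22:15 on August 7

Convert departure to UTC: 18:43 + 8:00 = 02:43 UTC on Aug 5.
Add 10 hours 15 minutes leg 1 → 12:58 UTC.
Add 5 hours and 35 minutes layover in Houston → 18:33 UTC.
Add 15 hours and 15 minutes leg 2 → 09:48 UTC (Aug 6).
Add 2 hours and 35 minutes layover in Caracas → 12:23 UTC.
Add 2 hours and 35 minutes leg 3 → 14:58 UTC.
Add 2 hours 50 minutes layover in Tessaly → 17:48 UTC.
Add 14 hours and 27 minutes leg 4 → 08:15 UTC (Aug 7).
Kiritimati is UTC+14:00, so local arrival = 08:15 + 14:00 = 22:15 on Aug 7.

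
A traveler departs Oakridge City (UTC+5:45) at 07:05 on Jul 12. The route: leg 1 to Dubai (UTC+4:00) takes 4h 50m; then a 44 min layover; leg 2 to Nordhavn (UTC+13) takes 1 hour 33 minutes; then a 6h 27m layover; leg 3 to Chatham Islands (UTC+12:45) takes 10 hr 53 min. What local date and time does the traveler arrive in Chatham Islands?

Convert departure to UTC: 07:05 − 5:45 = 01:20 UTC on Jul 12.
Add 4 hours 50 minutes leg 1 → 06:10 UTC.
Add 44 minutes layover in Dubai → 06:54 UTC.
Add 1 hour 33 minutes leg 2 → 08:27 UTC.
Add 6 hours and 27 minutes layover in Nordhavn → 14:54 UTC.
Add 10 hours 53 minutes leg 3 → 01:47 UTC (Jul 13).
Chatham Islands is UTC+12:45, so local arrival = 01:47 + 12:45 = 14:32 on Jul 13.

14:32 on July 13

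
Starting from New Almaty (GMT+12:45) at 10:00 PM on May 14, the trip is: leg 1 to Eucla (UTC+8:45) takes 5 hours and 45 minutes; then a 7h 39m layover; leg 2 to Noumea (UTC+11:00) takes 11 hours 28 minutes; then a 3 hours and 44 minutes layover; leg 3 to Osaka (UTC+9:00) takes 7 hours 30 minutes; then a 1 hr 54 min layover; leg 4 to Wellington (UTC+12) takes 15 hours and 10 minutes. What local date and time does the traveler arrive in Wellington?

2:25 AM on May 17

Convert departure to UTC: 10:00 PM − 12:45 = 9:15 AM UTC on May 14.
Add 5 hours 45 minutes leg 1 → 3:00 PM UTC.
Add 7 hours 39 minutes layover in Eucla → 10:39 PM UTC.
Add 11 hours and 28 minutes leg 2 → 10:07 AM UTC (May 15).
Add 3 hours and 44 minutes layover in Noumea → 1:51 PM UTC.
Add 7 hours 30 minutes leg 3 → 9:21 PM UTC.
Add 1 hour and 54 minutes layover in Osaka → 11:15 PM UTC.
Add 15 hours and 10 minutes leg 4 → 2:25 PM UTC (May 16).
Wellington is UTC+12:00, so local arrival = 2:25 PM + 12:00 = 2:25 AM on May 17.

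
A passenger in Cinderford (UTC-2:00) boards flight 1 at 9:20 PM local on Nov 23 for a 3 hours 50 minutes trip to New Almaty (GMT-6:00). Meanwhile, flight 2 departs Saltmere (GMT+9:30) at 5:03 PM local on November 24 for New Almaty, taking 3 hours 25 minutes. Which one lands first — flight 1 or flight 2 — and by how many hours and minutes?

Flight 1 in UTC: 9:20 PM + 2:00 = 11:20 PM on Nov 23.
+3 hours and 50 minutes → arrive 3:10 AM UTC on Nov 24.
Flight 2 in UTC: 5:03 PM − 9:30 = 7:33 AM on Nov 24.
+3 hours 25 minutes → arrive 10:58 AM UTC on Nov 24.
Flight 1 lands earlier by 7 hours 48 minutes.

the first, by 7 hours 48 minutes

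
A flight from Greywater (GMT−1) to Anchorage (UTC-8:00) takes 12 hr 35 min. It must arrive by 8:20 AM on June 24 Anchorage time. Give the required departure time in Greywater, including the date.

2:45 AM on June 24

Target arrival in UTC: 8:20 AM + 8:00 = 4:20 PM on Jun 24.
Subtract 12 hours and 35 minutes → departure 3:45 AM UTC on Jun 24.
Greywater is UTC−1:00: 3:45 AM − 1:00 = 2:45 AM on Jun 24.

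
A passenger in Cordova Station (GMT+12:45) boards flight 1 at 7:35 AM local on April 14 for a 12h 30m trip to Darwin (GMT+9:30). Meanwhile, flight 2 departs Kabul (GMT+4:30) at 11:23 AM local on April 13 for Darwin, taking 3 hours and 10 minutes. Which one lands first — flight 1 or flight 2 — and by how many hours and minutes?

Flight 1 in UTC: 7:35 AM − 12:45 = 6:50 PM on Apr 13.
+12 hours 30 minutes → arrive 7:20 AM UTC on Apr 14.
Flight 2 in UTC: 11:23 AM − 4:30 = 6:53 AM on Apr 13.
+3 hours 10 minutes → arrive 10:03 AM UTC on Apr 13.
Flight 2 lands earlier by 21 hours 17 minutes.

the second, by 21 hours 17 minutes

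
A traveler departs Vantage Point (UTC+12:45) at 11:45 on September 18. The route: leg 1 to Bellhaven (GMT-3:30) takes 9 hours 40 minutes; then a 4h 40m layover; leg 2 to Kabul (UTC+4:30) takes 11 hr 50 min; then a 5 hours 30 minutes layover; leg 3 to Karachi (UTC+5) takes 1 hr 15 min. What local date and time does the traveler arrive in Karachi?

12:55 on September 19

Convert departure to UTC: 11:45 − 12:45 = 23:00 UTC on Sep 17.
Add 9 hours 40 minutes leg 1 → 08:40 UTC (Sep 18).
Add 4 hours 40 minutes layover in Bellhaven → 13:20 UTC.
Add 11 hours 50 minutes leg 2 → 01:10 UTC (Sep 19).
Add 5 hours 30 minutes layover in Kabul → 06:40 UTC.
Add 1 hour and 15 minutes leg 3 → 07:55 UTC.
Karachi is UTC+5:00, so local arrival = 07:55 + 5:00 = 12:55 on Sep 19.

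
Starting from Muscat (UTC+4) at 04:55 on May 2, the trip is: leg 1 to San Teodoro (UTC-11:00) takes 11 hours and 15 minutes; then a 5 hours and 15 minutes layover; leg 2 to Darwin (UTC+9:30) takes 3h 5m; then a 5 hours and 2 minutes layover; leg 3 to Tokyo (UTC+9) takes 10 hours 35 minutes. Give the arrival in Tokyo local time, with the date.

Convert departure to UTC: 04:55 − 4:00 = 00:55 UTC on May 2.
Add 11 hours 15 minutes leg 1 → 12:10 UTC.
Add 5 hours and 15 minutes layover in San Teodoro → 17:25 UTC.
Add 3 hours 5 minutes leg 2 → 20:30 UTC.
Add 5 hours and 2 minutes layover in Darwin → 01:32 UTC (May 3).
Add 10 hours and 35 minutes leg 3 → 12:07 UTC.
Tokyo is UTC+9:00, so local arrival = 12:07 + 9:00 = 21:07 on May 3.

21:07 on May 3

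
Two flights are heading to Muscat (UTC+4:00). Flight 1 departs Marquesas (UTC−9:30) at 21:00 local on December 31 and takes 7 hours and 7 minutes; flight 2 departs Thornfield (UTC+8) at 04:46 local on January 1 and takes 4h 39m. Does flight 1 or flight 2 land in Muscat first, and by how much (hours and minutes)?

Flight 1 in UTC: 21:00 + 9:30 = 06:30 on Jan 1.
+7 hours 7 minutes → arrive 13:37 UTC on Jan 1.
Flight 2 in UTC: 04:46 − 8:00 = 20:46 on Dec 31.
+4 hours and 39 minutes → arrive 01:25 UTC on Jan 1.
Flight 2 lands earlier by 12 hours 12 minutes.

the second, by 12 hours 12 minutes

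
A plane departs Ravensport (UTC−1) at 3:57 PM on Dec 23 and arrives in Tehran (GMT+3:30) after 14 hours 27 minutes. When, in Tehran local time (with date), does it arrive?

10:54 AM on December 24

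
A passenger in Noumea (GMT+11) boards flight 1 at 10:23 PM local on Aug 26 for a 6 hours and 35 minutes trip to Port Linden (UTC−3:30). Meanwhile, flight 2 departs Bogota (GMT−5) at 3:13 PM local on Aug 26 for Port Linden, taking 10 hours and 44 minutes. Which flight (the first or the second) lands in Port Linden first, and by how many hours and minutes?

Flight 1 in UTC: 10:23 PM − 11:00 = 11:23 AM on Aug 26.
+6 hours and 35 minutes → arrive 5:58 PM UTC on Aug 26.
Flight 2 in UTC: 3:13 PM + 5:00 = 8:13 PM on Aug 26.
+10 hours and 44 minutes → arrive 6:57 AM UTC on Aug 27.
Flight 1 lands earlier by 12 hours 59 minutes.

the first, by 12 hours 59 minutes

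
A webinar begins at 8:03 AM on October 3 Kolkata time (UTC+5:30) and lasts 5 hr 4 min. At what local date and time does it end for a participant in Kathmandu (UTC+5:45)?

1:22 PM on Oct 3

Convert start to UTC: 8:03 AM − 5:30 = 2:33 AM UTC on Oct 3.
Add 5 hours 4 minutes duration → 7:37 AM UTC.
Kathmandu is UTC+5:45, so local end time = 7:37 AM + 5:45 = 1:22 PM on Oct 3.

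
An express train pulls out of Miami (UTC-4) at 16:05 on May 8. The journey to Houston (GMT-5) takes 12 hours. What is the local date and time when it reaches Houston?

Convert departure to UTC: 16:05 + 4:00 = 20:05 UTC on May 8.
Add 12 hours travel time → 08:05 UTC (May 9).
Houston is UTC−5:00, so local arrival = 08:05 − 5:00 = 03:05 on May 9.

03:05 on May 9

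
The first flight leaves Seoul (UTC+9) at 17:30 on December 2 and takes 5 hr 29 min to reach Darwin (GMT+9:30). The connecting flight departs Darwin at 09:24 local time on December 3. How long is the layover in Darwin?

9 hours 55 minutes

Convert departure to UTC: 17:30 − 9:00 = 08:30 UTC on Dec 2.
Add 5 hours and 29 minutes flight time → 13:59 UTC.
Darwin is UTC+9:30, so local arrival = 13:59 + 9:30 = 23:29 on Dec 2.
Layover = 09:24 − 23:29 (+1 day) = 9 hours 55 minutes.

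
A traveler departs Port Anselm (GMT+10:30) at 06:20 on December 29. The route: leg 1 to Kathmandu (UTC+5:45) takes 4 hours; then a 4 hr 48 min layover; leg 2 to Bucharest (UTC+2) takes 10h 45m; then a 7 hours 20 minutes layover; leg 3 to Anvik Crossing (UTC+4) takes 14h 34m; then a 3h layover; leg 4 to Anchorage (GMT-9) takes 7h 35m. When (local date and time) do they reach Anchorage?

14:52 on Dec 30

Convert departure to UTC: 06:20 − 10:30 = 19:50 UTC on Dec 28.
Add 4 hours leg 1 → 23:50 UTC.
Add 4 hours and 48 minutes layover in Kathmandu → 04:38 UTC (Dec 29).
Add 10 hours and 45 minutes leg 2 → 15:23 UTC.
Add 7 hours and 20 minutes layover in Bucharest → 22:43 UTC.
Add 14 hours and 34 minutes leg 3 → 13:17 UTC (Dec 30).
Add 3 hours layover in Anvik Crossing → 16:17 UTC.
Add 7 hours and 35 minutes leg 4 → 23:52 UTC.
Anchorage is UTC−9:00, so local arrival = 23:52 − 9:00 = 14:52 on Dec 30.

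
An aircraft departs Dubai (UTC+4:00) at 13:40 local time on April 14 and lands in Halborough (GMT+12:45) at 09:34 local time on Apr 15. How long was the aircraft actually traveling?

11 hours 9 minutes

Departure in UTC: 13:40 − 4:00 = 09:40 on Apr 14.
Arrival in UTC: 09:34 − 12:45 = 20:49 on Apr 14.
Elapsed = 20:49 − 09:40 = 11 hours 9 minutes.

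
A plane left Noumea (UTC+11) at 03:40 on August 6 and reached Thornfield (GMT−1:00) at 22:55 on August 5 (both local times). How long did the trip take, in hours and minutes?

Departure in UTC: 03:40 − 11:00 = 16:40 on Aug 5.
Arrival in UTC: 22:55 + 1:00 = 23:55 on Aug 5.
Elapsed = 23:55 − 16:40 = 7 hours 15 minutes.

7 hours 15 minutes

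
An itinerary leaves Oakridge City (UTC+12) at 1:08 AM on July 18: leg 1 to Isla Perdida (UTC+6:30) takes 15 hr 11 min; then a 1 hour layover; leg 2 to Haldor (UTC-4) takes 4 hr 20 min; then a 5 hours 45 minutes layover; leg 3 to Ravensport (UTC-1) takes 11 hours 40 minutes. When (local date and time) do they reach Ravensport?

2:04 AM on Jul 19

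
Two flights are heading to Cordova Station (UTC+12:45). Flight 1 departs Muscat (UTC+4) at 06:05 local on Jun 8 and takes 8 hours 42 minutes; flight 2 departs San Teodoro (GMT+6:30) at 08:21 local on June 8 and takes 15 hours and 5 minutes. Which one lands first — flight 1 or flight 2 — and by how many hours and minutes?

Flight 1 in UTC: 06:05 − 4:00 = 02:05 on Jun 8.
+8 hours 42 minutes → arrive 10:47 UTC on Jun 8.
Flight 2 in UTC: 08:21 − 6:30 = 01:51 on Jun 8.
+15 hours and 5 minutes → arrive 16:56 UTC on Jun 8.
Flight 1 lands earlier by 6 hours 9 minutes.

the first, by 6 hours 9 minutes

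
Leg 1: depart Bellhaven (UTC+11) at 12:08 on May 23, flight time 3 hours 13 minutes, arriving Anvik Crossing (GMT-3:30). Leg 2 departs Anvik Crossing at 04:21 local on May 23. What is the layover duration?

Convert departure to UTC: 12:08 − 11:00 = 01:08 UTC on May 23.
Add 3 hours 13 minutes flight time → 04:21 UTC.
Anvik Crossing is UTC−3:30, so local arrival = 04:21 − 3:30 = 00:51 on May 23.
Layover = 04:21 − 00:51 = 3 hours 30 minutes.

3 hours 30 minutes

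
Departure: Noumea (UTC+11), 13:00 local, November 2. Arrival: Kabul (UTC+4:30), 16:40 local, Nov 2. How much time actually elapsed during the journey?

Kabul is 6:30 behind Noumea.
Clock-face elapsed time (ignoring zones) is 3 hours 40 minutes.
Actual elapsed = 3 hours 40 minutes + 6:30 = 10 hours 10 minutes.

10 hours 10 minutes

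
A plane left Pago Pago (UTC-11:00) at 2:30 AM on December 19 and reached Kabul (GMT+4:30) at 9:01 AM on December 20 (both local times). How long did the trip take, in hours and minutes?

15 hours 1 minute

Kabul is 15:30 ahead of Pago Pago.
Clock-face elapsed time (ignoring zones) is 30 hours 31 minutes.
Actual elapsed = 30 hours 31 minutes − 15:30 = 15 hours 1 minute.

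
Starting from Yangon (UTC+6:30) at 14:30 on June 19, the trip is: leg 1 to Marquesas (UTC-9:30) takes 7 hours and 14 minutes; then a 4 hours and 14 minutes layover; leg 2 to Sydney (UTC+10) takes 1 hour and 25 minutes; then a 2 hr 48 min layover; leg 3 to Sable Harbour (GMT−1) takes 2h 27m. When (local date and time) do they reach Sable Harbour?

01:08 on June 20

Convert departure to UTC: 14:30 − 6:30 = 08:00 UTC on Jun 19.
Add 7 hours and 14 minutes leg 1 → 15:14 UTC.
Add 4 hours 14 minutes layover in Marquesas → 19:28 UTC.
Add 1 hour 25 minutes leg 2 → 20:53 UTC.
Add 2 hours 48 minutes layover in Sydney → 23:41 UTC.
Add 2 hours and 27 minutes leg 3 → 02:08 UTC (Jun 20).
Sable Harbour is UTC−1:00, so local arrival = 02:08 − 1:00 = 01:08 on Jun 20.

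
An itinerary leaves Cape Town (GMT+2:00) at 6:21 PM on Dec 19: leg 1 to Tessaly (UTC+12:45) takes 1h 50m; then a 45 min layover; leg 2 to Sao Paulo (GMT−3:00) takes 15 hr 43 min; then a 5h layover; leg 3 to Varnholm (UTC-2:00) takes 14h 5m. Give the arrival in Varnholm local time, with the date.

3:44 AM on Dec 21

Convert departure to UTC: 6:21 PM − 2:00 = 4:21 PM UTC on Dec 19.
Add 1 hour 50 minutes leg 1 → 6:11 PM UTC.
Add 45 minutes layover in Tessaly → 6:56 PM UTC.
Add 15 hours 43 minutes leg 2 → 10:39 AM UTC (Dec 20).
Add 5 hours layover in Sao Paulo → 3:39 PM UTC.
Add 14 hours and 5 minutes leg 3 → 5:44 AM UTC (Dec 21).
Varnholm is UTC−2:00, so local arrival = 5:44 AM − 2:00 = 3:44 AM on Dec 21.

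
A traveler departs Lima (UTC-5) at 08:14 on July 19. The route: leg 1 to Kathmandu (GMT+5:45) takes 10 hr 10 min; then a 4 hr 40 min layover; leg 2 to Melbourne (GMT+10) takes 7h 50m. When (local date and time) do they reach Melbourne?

21:54 on Jul 20

Convert departure to UTC: 08:14 + 5:00 = 13:14 UTC on Jul 19.
Add 10 hours 10 minutes leg 1 → 23:24 UTC.
Add 4 hours and 40 minutes layover in Kathmandu → 04:04 UTC (Jul 20).
Add 7 hours and 50 minutes leg 2 → 11:54 UTC.
Melbourne is UTC+10:00, so local arrival = 11:54 + 10:00 = 21:54 on Jul 20.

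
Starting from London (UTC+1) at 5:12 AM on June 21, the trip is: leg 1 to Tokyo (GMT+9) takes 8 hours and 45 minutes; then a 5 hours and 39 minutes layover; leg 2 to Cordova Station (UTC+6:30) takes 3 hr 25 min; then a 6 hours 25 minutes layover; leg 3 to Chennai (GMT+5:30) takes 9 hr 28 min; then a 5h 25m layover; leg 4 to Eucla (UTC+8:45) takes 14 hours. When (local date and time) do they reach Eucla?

Convert departure to UTC: 5:12 AM − 1:00 = 4:12 AM UTC on Jun 21.
Add 8 hours and 45 minutes leg 1 → 12:57 PM UTC.
Add 5 hours 39 minutes layover in Tokyo → 6:36 PM UTC.
Add 3 hours and 25 minutes leg 2 → 10:01 PM UTC.
Add 6 hours and 25 minutes layover in Cordova Station → 4:26 AM UTC (Jun 22).
Add 9 hours 28 minutes leg 3 → 1:54 PM UTC.
Add 5 hours and 25 minutes layover in Chennai → 7:19 PM UTC.
Add 14 hours leg 4 → 9:19 AM UTC (Jun 23).
Eucla is UTC+8:45, so local arrival = 9:19 AM + 8:45 = 6:04 PM on Jun 23.

6:04 PM on June 23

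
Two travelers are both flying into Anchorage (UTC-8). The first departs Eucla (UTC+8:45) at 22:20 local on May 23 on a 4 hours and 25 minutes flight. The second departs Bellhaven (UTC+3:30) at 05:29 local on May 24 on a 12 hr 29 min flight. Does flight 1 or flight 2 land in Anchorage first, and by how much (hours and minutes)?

the first, by 20 hours 28 minutes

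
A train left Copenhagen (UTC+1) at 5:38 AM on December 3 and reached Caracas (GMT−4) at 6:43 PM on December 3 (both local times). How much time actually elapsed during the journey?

18 hours 5 minutes

Caracas is 5:00 behind Copenhagen.
Clock-face elapsed time (ignoring zones) is 13 hours 5 minutes.
Actual elapsed = 13 hours 5 minutes + 5:00 = 18 hours 5 minutes.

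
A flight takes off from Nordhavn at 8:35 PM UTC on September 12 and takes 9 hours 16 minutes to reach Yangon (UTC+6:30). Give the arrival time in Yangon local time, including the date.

12:21 PM on September 13

Departure is given in UTC: 8:35 PM on Sep 12.
Add 9 hours 16 minutes → 5:51 AM UTC (Sep 13).
Yangon is UTC+6:30: 5:51 AM + 6:30 = 12:21 PM on Sep 13.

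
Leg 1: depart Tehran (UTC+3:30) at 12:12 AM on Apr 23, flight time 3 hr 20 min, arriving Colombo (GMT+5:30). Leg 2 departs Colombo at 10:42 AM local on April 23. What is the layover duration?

5 hours 10 minutes

Convert departure to UTC: 12:12 AM − 3:30 = 8:42 PM UTC on Apr 22.
Add 3 hours and 20 minutes flight time → 12:02 AM UTC (Apr 23).
Colombo is UTC+5:30, so local arrival = 12:02 AM + 5:30 = 5:32 AM on Apr 23.
Layover = 10:42 AM − 5:32 AM = 5 hours 10 minutes.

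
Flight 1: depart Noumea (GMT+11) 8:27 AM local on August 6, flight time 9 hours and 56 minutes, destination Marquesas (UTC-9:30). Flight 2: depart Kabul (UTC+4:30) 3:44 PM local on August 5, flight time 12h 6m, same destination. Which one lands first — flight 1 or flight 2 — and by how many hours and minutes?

the second, by 8 hours 3 minutes

Flight 1 in UTC: 8:27 AM − 11:00 = 9:27 PM on Aug 5.
+9 hours and 56 minutes → arrive 7:23 AM UTC on Aug 6.
Flight 2 in UTC: 3:44 PM − 4:30 = 11:14 AM on Aug 5.
+12 hours 6 minutes → arrive 11:20 PM UTC on Aug 5.
Flight 2 lands earlier by 8 hours 3 minutes.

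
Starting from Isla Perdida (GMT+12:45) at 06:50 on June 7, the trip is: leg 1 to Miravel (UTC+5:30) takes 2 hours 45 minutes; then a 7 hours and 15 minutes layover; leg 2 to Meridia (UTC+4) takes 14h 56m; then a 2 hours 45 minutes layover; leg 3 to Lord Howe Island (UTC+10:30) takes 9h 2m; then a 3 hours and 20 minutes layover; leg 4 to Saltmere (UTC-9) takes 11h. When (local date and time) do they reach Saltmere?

Convert departure to UTC: 06:50 − 12:45 = 18:05 UTC on Jun 6.
Add 2 hours 45 minutes leg 1 → 20:50 UTC.
Add 7 hours 15 minutes layover in Miravel → 04:05 UTC (Jun 7).
Add 14 hours 56 minutes leg 2 → 19:01 UTC.
Add 2 hours and 45 minutes layover in Meridia → 21:46 UTC.
Add 9 hours and 2 minutes leg 3 → 06:48 UTC (Jun 8).
Add 3 hours 20 minutes layover in Lord Howe Island → 10:08 UTC.
Add 11 hours leg 4 → 21:08 UTC.
Saltmere is UTC−9:00, so local arrival = 21:08 − 9:00 = 12:08 on Jun 8.

12:08 on June 8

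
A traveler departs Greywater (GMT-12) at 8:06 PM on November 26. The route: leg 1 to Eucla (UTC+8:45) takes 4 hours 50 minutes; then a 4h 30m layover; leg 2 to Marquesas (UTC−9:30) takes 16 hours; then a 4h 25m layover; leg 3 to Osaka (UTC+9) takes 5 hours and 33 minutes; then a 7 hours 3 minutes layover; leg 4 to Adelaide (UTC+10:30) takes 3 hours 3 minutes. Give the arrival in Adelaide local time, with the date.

Convert departure to UTC: 8:06 PM + 12:00 = 8:06 AM UTC on Nov 27.
Add 4 hours 50 minutes leg 1 → 12:56 PM UTC.
Add 4 hours 30 minutes layover in Eucla → 5:26 PM UTC.
Add 16 hours leg 2 → 9:26 AM UTC (Nov 28).
Add 4 hours 25 minutes layover in Marquesas → 1:51 PM UTC.
Add 5 hours 33 minutes leg 3 → 7:24 PM UTC.
Add 7 hours 3 minutes layover in Osaka → 2:27 AM UTC (Nov 29).
Add 3 hours 3 minutes leg 4 → 5:30 AM UTC.
Adelaide is UTC+10:30, so local arrival = 5:30 AM + 10:30 = 4:00 PM on Nov 29.

4:00 PM on Nov 29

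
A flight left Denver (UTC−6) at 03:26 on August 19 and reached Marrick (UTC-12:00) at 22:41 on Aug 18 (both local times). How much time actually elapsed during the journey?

Marrick is 6:00 behind Denver.
Clock-face elapsed time (ignoring zones) is −4 hours 45 minutes.
Actual elapsed = −4 hours 45 minutes + 6:00 = 1 hour 15 minutes.

1 hour 15 minutes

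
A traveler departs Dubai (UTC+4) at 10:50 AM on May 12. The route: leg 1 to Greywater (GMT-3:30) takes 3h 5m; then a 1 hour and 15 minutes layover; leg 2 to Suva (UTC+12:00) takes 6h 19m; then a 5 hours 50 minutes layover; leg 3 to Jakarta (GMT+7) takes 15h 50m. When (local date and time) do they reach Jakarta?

Convert departure to UTC: 10:50 AM − 4:00 = 6:50 AM UTC on May 12.
Add 3 hours 5 minutes leg 1 → 9:55 AM UTC.
Add 1 hour 15 minutes layover in Greywater → 11:10 AM UTC.
Add 6 hours 19 minutes leg 2 → 5:29 PM UTC.
Add 5 hours and 50 minutes layover in Suva → 11:19 PM UTC.
Add 15 hours 50 minutes leg 3 → 3:09 PM UTC (May 13).
Jakarta is UTC+7:00, so local arrival = 3:09 PM + 7:00 = 10:09 PM on May 13.

10:09 PM on May 13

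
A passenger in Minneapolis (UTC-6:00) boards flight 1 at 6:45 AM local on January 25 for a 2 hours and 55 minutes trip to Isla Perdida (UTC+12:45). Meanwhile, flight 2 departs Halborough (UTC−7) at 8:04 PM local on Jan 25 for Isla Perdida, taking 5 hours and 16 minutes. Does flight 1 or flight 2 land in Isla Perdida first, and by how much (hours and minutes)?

Flight 1 in UTC: 6:45 AM + 6:00 = 12:45 PM on Jan 25.
+2 hours and 55 minutes → arrive 3:40 PM UTC on Jan 25.
Flight 2 in UTC: 8:04 PM + 7:00 = 3:04 AM on Jan 26.
+5 hours 16 minutes → arrive 8:20 AM UTC on Jan 26.
Flight 1 lands earlier by 16 hours 40 minutes.

the first, by 16 hours 40 minutes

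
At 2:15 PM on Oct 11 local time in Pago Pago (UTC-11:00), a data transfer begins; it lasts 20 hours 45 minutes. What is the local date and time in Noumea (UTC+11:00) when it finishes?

9:00 AM on Oct 13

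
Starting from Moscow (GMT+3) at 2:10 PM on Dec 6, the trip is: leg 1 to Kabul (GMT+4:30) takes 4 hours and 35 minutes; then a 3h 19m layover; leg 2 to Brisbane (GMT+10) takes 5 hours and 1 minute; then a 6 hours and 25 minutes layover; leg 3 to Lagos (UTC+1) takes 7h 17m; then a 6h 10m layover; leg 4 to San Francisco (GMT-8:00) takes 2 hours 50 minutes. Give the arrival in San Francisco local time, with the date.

Convert departure to UTC: 2:10 PM − 3:00 = 11:10 AM UTC on Dec 6.
Add 4 hours 35 minutes leg 1 → 3:45 PM UTC.
Add 3 hours and 19 minutes layover in Kabul → 7:04 PM UTC.
Add 5 hours 1 minute leg 2 → 12:05 AM UTC (Dec 7).
Add 6 hours 25 minutes layover in Brisbane → 6:30 AM UTC.
Add 7 hours 17 minutes leg 3 → 1:47 PM UTC.
Add 6 hours 10 minutes layover in Lagos → 7:57 PM UTC.
Add 2 hours and 50 minutes leg 4 → 10:47 PM UTC.
San Francisco is UTC−8:00, so local arrival = 10:47 PM − 8:00 = 2:47 PM on Dec 7.

2:47 PM on December 7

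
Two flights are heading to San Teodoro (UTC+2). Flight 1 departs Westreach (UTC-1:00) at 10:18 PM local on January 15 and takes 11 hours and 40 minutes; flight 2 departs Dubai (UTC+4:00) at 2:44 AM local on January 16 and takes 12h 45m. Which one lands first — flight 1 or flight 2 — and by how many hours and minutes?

the first, by 31 minutes

Flight 1 in UTC: 10:18 PM + 1:00 = 11:18 PM on Jan 15.
+11 hours 40 minutes → arrive 10:58 AM UTC on Jan 16.
Flight 2 in UTC: 2:44 AM − 4:00 = 10:44 PM on Jan 15.
+12 hours and 45 minutes → arrive 11:29 AM UTC on Jan 16.
Flight 1 lands earlier by 31 minutes.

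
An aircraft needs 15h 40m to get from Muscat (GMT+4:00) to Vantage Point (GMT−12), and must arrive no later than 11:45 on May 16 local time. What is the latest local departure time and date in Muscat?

12:05 on May 16

Target arrival in UTC: 11:45 + 12:00 = 23:45 on May 16.
Subtract 15 hours 40 minutes → departure 08:05 UTC on May 16.
Muscat is UTC+4:00: 08:05 + 4:00 = 12:05 on May 16.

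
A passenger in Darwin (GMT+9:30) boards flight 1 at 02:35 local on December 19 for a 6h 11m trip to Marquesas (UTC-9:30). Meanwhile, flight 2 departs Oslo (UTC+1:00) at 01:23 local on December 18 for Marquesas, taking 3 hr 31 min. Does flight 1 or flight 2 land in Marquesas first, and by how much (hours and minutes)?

Flight 1 in UTC: 02:35 − 9:30 = 17:05 on Dec 18.
+6 hours and 11 minutes → arrive 23:16 UTC on Dec 18.
Flight 2 in UTC: 01:23 − 1:00 = 00:23 on Dec 18.
+3 hours 31 minutes → arrive 03:54 UTC on Dec 18.
Flight 2 lands earlier by 19 hours 22 minutes.

the second, by 19 hours 22 minutes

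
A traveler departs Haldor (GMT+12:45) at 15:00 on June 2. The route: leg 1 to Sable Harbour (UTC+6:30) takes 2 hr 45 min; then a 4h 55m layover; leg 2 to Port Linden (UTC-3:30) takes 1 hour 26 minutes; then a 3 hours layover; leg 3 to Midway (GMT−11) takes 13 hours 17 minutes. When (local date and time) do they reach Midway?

Convert departure to UTC: 15:00 − 12:45 = 02:15 UTC on Jun 2.
Add 2 hours and 45 minutes leg 1 → 05:00 UTC.
Add 4 hours 55 minutes layover in Sable Harbour → 09:55 UTC.
Add 1 hour and 26 minutes leg 2 → 11:21 UTC.
Add 3 hours layover in Port Linden → 14:21 UTC.
Add 13 hours and 17 minutes leg 3 → 03:38 UTC (Jun 3).
Midway is UTC−11:00, so local arrival = 03:38 − 11:00 = 16:38 on Jun 2.

16:38 on June 2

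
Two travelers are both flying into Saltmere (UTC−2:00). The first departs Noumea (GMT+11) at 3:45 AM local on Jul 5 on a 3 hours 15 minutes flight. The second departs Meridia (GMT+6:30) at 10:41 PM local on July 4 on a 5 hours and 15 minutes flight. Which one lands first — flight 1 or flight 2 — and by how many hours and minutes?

the first, by 1 hour 26 minutes

Flight 1 in UTC: 3:45 AM − 11:00 = 4:45 PM on Jul 4.
+3 hours 15 minutes → arrive 8:00 PM UTC on Jul 4.
Flight 2 in UTC: 10:41 PM − 6:30 = 4:11 PM on Jul 4.
+5 hours 15 minutes → arrive 9:26 PM UTC on Jul 4.
Flight 1 lands earlier by 1 hour 26 minutes.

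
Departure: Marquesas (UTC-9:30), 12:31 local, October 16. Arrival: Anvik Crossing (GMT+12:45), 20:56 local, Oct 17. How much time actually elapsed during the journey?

10 hours 10 minutes

Departure in UTC: 12:31 + 9:30 = 22:01 on Oct 16.
Arrival in UTC: 20:56 − 12:45 = 08:11 on Oct 17.
Elapsed = 08:11 − 22:01 (+1 day) = 10 hours 10 minutes.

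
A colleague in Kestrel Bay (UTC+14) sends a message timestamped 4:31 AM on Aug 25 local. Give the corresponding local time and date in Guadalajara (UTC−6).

8:31 AM on Aug 24

In UTC: 4:31 AM − 14:00 = 2:31 PM on Aug 24.
Guadalajara is UTC−6:00: 2:31 PM − 6:00 = 8:31 AM on Aug 24.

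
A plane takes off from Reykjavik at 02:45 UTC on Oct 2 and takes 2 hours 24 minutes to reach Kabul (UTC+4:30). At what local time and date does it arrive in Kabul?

09:39 on Oct 2

Departure is given in UTC: 02:45 on Oct 2.
Add 2 hours 24 minutes → 05:09 UTC.
Kabul is UTC+4:30: 05:09 + 4:30 = 09:39 on Oct 2.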